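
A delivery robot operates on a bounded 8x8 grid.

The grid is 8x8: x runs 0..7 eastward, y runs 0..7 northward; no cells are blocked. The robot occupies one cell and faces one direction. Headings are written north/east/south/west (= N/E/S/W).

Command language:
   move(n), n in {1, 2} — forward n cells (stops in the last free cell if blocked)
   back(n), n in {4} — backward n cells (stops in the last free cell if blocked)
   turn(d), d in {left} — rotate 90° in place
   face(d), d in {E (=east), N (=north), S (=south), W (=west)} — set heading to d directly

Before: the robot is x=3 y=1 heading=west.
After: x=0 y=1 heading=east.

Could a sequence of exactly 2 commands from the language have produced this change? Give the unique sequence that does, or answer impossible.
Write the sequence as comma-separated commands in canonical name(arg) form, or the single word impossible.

key: back(4) runs into the grid edge before its full distance
initial: x=3 y=1 heading=west
[1] after face(E): x=3 y=1 heading=east
[2] after back(4): x=0 y=1 heading=east
all 64 alternatives checked — unique.

face(E), back(4)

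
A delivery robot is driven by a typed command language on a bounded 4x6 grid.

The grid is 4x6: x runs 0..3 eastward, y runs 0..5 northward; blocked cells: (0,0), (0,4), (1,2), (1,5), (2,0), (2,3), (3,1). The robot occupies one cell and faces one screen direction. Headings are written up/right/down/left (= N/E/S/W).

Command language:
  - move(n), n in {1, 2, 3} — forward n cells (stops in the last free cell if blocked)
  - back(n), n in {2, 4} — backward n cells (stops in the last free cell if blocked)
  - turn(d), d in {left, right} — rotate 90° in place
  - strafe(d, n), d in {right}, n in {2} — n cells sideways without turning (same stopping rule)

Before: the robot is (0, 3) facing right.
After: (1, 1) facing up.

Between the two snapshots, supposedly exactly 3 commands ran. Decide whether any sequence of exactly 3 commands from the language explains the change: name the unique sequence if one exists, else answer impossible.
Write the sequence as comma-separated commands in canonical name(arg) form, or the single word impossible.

key: order matters: swapping strafe(right, 2) and turn(left) lands elsewhere
start: (0, 3) facing right
[1] after strafe(right, 2): (0, 1) facing right
[2] after move(1): (1, 1) facing right
[3] after turn(left): (1, 1) facing up
uniquely the one of 512 3-step routes that fits.

strafe(right, 2), move(1), turn(left)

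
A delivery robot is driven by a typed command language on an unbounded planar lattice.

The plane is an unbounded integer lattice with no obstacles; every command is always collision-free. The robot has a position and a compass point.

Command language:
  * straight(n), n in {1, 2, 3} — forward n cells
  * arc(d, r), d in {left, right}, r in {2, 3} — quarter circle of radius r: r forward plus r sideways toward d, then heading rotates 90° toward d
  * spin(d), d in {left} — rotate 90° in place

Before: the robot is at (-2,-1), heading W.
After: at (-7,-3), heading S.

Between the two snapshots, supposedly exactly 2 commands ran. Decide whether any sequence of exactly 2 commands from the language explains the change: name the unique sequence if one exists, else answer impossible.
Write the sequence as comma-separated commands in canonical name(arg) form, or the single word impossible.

key: cell and facing (now S) both changed — the 2 commands mix motion and turning
start: at (-2,-1), heading W
step 1 (straight(3)): at (-5,-1), heading W
step 2 (arc(left, 2)): at (-7,-3), heading S
all 64 alternatives checked — unique.

straight(3), arc(left, 2)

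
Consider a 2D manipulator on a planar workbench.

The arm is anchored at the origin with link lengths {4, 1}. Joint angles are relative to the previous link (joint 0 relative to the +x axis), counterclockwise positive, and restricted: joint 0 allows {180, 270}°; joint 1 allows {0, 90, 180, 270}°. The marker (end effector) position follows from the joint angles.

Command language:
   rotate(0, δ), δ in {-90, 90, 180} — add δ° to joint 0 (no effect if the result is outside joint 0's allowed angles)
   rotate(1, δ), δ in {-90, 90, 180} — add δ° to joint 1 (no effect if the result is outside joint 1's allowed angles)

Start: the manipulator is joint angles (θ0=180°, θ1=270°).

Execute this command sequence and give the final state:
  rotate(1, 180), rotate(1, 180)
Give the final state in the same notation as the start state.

joint angles (θ0=180°, θ1=270°)

t0: joint angles (θ0=180°, θ1=270°)
t=1 rotate(1, 180) ⇒ joint angles (θ0=180°, θ1=90°)
t=2 rotate(1, 180) ⇒ joint angles (θ0=180°, θ1=270°)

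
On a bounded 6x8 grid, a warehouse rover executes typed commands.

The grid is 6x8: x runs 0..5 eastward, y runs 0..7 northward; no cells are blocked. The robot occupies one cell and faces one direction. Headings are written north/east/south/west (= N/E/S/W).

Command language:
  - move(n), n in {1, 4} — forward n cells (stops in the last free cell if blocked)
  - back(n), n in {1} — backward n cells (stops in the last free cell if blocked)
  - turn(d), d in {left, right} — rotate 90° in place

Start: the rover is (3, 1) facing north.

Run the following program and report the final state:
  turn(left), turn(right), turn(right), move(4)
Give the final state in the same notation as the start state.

(5, 1) facing east

initial: (3, 1) facing north
step 1 (turn(left)): (3, 1) facing west
step 2 (turn(right)): (3, 1) facing north
step 3 (turn(right)): (3, 1) facing east
step 4 (move(4)): (5, 1) facing east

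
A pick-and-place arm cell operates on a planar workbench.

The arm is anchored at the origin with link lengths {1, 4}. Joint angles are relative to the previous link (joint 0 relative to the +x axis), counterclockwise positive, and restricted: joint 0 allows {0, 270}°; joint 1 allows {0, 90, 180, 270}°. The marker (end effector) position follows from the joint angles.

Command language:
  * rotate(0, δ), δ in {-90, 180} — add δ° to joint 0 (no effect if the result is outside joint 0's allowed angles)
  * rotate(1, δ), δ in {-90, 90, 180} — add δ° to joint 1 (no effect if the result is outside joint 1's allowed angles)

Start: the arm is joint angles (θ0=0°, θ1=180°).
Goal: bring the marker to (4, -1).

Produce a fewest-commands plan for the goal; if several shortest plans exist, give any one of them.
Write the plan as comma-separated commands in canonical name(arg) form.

rotate(0, -90), rotate(1, -90)

from: joint angles (θ0=0°, θ1=180°)
1. rotate(0, -90) → joint angles (θ0=270°, θ1=180°)
2. rotate(1, -90) → joint angles (θ0=270°, θ1=90°)
shorter routes all fall short; 2 is best.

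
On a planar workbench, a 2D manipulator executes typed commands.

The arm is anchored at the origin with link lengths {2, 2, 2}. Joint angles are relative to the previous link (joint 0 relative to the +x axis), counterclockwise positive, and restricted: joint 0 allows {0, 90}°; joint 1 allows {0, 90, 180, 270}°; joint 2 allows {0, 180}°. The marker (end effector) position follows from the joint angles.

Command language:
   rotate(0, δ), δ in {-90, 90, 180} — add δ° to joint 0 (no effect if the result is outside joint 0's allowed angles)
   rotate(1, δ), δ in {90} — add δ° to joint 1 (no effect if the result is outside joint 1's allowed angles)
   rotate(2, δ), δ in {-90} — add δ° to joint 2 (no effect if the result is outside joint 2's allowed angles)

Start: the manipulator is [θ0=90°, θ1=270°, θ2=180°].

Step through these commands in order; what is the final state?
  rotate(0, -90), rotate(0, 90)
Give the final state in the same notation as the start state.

[θ0=90°, θ1=270°, θ2=180°]

initial: [θ0=90°, θ1=270°, θ2=180°]
step 1 (rotate(0, -90)): [θ0=0°, θ1=270°, θ2=180°]
step 2 (rotate(0, 90)): [θ0=90°, θ1=270°, θ2=180°]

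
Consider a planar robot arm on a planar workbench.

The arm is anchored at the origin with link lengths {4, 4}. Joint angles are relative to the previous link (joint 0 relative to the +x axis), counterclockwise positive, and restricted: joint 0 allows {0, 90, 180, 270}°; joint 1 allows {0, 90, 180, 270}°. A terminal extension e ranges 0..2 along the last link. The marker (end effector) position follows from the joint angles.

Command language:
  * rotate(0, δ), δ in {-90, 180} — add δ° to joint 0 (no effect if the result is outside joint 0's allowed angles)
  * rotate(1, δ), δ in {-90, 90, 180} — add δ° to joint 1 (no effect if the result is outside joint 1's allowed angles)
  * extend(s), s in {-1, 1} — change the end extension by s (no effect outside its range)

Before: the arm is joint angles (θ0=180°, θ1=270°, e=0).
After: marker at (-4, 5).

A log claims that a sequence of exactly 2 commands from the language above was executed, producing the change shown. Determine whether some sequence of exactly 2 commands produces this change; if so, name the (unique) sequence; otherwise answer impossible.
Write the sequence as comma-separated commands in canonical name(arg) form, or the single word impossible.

extend(-1), extend(1)

key: running extend(1) before extend(-1) would end elsewhere — order is forced
t0: joint angles (θ0=180°, θ1=270°, e=0)
step 1 (extend(-1)): joint angles (θ0=180°, θ1=270°, e=0)
step 2 (extend(1)): joint angles (θ0=180°, θ1=270°, e=1)
all 49 alternatives checked — unique.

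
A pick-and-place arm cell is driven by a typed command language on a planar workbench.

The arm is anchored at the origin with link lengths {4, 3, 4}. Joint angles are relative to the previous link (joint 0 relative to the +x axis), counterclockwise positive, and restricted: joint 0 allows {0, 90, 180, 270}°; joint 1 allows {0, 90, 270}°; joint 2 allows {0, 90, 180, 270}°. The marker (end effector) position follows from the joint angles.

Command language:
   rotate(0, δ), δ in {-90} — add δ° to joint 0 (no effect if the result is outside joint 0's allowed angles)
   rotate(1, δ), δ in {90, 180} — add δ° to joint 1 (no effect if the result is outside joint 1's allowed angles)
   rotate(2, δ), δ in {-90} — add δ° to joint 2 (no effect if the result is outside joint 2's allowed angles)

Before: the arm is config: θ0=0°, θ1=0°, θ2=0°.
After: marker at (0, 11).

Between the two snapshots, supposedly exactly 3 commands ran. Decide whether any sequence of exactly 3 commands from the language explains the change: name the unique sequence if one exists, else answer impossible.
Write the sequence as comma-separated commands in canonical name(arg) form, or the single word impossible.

t0: config: θ0=0°, θ1=0°, θ2=0°
t=1 rotate(0, -90) ⇒ config: θ0=270°, θ1=0°, θ2=0°
t=2 rotate(0, -90) ⇒ config: θ0=180°, θ1=0°, θ2=0°
t=3 rotate(0, -90) ⇒ config: θ0=90°, θ1=0°, θ2=0°
uniquely the one of 64 3-step routes that fits.

rotate(0, -90), rotate(0, -90), rotate(0, -90)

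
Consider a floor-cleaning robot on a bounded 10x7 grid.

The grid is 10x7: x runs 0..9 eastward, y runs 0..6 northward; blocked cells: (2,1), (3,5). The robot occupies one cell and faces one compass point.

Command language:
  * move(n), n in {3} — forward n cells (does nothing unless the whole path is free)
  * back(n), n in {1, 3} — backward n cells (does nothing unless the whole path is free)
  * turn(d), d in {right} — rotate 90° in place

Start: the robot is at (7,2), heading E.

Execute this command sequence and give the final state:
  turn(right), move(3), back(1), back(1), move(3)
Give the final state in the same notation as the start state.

t0: at (7,2), heading E
t=1 turn(right) ⇒ at (7,2), heading S
t=2 move(3) ⇒ at (7,2), heading S
t=3 back(1) ⇒ at (7,3), heading S
t=4 back(1) ⇒ at (7,4), heading S
t=5 move(3) ⇒ at (7,1), heading S

at (7,1), heading S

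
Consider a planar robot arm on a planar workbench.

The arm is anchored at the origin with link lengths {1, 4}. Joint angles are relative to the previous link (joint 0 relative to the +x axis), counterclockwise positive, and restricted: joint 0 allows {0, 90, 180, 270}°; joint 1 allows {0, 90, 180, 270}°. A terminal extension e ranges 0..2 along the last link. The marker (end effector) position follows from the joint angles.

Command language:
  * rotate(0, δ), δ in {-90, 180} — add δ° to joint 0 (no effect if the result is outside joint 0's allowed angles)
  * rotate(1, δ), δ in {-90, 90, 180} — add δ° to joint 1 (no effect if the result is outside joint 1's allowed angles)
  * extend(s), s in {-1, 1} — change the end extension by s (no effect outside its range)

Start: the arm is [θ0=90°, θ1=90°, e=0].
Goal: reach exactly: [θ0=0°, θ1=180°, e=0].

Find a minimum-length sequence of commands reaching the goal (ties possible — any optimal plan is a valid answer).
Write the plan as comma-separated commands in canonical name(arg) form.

start: [θ0=90°, θ1=90°, e=0]
1. rotate(1, 90) → [θ0=90°, θ1=180°, e=0]
2. rotate(0, -90) → [θ0=0°, θ1=180°, e=0]
no 1-step plan works, so 2 is optimal.

rotate(1, 90), rotate(0, -90)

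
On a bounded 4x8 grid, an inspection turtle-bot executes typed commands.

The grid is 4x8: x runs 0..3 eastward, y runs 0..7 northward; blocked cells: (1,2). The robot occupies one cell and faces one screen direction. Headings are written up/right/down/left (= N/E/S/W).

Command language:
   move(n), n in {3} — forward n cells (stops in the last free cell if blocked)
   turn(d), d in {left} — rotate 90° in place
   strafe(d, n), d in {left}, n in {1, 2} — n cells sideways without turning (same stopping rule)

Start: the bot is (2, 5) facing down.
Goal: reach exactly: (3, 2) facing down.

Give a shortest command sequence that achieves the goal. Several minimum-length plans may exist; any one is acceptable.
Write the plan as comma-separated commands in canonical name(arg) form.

start: (2, 5) facing down
step 1 (strafe(left, 1)): (3, 5) facing down
step 2 (move(3)): (3, 2) facing down
shorter routes all fall short; 2 is best.

strafe(left, 1), move(3)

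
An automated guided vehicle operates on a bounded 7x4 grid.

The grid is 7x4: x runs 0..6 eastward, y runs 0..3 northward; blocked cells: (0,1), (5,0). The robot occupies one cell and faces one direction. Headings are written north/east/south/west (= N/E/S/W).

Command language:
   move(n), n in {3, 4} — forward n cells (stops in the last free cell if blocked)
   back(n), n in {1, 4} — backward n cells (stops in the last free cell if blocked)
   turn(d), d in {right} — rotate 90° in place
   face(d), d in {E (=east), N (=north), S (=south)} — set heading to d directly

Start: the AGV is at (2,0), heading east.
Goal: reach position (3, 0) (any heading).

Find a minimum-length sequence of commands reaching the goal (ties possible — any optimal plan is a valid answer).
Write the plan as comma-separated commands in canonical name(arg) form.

move(4), back(1)

from: at (2,0), heading east
1. move(4) → at (4,0), heading east
2. back(1) → at (3,0), heading east
shorter routes all fall short; 2 is best.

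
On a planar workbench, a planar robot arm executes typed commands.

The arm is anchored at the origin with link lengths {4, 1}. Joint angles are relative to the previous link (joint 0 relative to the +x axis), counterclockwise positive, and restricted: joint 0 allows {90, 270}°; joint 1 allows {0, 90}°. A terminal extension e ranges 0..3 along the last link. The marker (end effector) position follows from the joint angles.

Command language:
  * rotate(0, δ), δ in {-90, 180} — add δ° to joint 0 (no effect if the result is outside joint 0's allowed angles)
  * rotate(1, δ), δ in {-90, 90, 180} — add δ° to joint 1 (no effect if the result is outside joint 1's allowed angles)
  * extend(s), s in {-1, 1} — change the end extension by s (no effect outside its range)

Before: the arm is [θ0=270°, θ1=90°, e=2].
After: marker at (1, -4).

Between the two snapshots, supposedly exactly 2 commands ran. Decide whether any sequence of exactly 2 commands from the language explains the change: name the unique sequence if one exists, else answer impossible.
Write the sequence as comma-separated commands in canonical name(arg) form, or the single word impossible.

t0: [θ0=270°, θ1=90°, e=2]
step 1 (extend(-1)): [θ0=270°, θ1=90°, e=1]
step 2 (extend(-1)): [θ0=270°, θ1=90°, e=0]
all 49 alternatives checked — unique.

extend(-1), extend(-1)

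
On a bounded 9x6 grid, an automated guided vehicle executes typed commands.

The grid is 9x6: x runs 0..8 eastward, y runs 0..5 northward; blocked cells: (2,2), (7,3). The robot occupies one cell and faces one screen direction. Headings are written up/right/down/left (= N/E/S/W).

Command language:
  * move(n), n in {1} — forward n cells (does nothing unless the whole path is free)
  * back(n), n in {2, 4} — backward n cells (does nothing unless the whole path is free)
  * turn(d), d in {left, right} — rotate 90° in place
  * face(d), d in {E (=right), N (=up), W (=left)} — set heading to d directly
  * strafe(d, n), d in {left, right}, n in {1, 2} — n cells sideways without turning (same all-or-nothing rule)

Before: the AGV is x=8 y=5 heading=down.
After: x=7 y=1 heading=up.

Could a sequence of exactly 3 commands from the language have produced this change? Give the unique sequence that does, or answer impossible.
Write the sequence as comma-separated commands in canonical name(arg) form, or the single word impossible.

key: position moved to (7,1) AND the heading swung to N — translation plus rotation needed
initial: x=8 y=5 heading=down
t=1 face(N) ⇒ x=8 y=5 heading=up
t=2 back(4) ⇒ x=8 y=1 heading=up
t=3 strafe(left, 1) ⇒ x=7 y=1 heading=up
no rival 3-sequence matches.

face(N), back(4), strafe(left, 1)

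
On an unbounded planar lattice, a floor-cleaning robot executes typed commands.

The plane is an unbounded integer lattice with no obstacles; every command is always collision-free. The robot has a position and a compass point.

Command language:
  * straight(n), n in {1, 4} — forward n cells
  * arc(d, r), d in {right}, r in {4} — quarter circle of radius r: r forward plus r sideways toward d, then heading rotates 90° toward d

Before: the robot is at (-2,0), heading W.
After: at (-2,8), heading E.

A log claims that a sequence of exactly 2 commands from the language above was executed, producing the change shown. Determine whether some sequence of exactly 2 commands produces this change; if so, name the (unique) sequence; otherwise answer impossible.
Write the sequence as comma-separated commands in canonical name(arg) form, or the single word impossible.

key: cell and facing (now E) both changed — the 2 commands mix motion and turning
initial: at (-2,0), heading W
t=1 arc(right, 4) ⇒ at (-6,4), heading N
t=2 arc(right, 4) ⇒ at (-2,8), heading E
no rival 2-sequence matches.

arc(right, 4), arc(right, 4)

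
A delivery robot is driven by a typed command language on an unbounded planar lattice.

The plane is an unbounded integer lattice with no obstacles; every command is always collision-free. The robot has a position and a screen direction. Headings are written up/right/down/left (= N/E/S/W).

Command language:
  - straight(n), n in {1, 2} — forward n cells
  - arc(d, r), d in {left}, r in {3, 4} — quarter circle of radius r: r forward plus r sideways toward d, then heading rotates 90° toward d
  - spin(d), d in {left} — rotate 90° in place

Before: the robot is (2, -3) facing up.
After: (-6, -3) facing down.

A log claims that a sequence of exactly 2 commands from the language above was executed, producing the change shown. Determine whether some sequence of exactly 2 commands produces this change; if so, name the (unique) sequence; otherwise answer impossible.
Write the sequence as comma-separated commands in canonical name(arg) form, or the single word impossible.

key: position moved to (-6,-3) AND the heading swung to S — translation plus rotation needed
start: (2, -3) facing up
[1] after arc(left, 4): (-2, 1) facing left
[2] after arc(left, 4): (-6, -3) facing down
all 25 alternatives checked — unique.

arc(left, 4), arc(left, 4)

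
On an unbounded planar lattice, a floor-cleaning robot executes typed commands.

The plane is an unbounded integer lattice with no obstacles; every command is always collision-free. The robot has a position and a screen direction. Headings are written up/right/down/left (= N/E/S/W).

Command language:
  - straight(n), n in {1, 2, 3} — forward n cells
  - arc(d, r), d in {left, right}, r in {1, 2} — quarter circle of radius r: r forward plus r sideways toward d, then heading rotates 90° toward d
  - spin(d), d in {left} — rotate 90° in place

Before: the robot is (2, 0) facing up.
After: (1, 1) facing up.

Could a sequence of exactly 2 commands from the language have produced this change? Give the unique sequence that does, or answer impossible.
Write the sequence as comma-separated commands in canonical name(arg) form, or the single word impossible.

spin(left), arc(right, 1)

key: order matters: swapping spin(left) and arc(right, 1) lands elsewhere
start: (2, 0) facing up
[1] after spin(left): (2, 0) facing left
[2] after arc(right, 1): (1, 1) facing up
uniquely the one of 64 2-step routes that fits.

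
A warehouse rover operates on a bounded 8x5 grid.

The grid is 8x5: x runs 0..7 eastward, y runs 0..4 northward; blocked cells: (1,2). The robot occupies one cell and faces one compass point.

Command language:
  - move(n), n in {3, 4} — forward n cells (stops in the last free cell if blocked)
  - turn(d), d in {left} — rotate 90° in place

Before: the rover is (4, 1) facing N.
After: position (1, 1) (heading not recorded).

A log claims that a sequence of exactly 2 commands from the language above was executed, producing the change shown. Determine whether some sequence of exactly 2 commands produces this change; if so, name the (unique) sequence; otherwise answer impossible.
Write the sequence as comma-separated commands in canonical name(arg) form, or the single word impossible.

key: running move(3) before turn(left) would end elsewhere — order is forced
from: (4, 1) facing N
t=1 turn(left) ⇒ (4, 1) facing W
t=2 move(3) ⇒ (1, 1) facing W
no rival 2-sequence matches.

turn(left), move(3)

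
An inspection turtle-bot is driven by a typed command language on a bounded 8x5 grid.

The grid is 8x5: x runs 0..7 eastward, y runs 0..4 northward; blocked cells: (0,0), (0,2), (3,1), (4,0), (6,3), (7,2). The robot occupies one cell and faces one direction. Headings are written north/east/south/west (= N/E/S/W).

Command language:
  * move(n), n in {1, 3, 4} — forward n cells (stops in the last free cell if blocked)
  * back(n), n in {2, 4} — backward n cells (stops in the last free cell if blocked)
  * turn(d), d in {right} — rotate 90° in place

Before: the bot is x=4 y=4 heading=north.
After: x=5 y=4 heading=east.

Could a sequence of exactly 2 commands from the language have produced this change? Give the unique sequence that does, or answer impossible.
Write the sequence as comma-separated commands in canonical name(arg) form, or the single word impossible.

turn(right), move(1)

key: cell and facing (now E) both changed — the 2 commands mix motion and turning
t0: x=4 y=4 heading=north
step 1 (turn(right)): x=4 y=4 heading=east
step 2 (move(1)): x=5 y=4 heading=east
no rival 2-sequence matches.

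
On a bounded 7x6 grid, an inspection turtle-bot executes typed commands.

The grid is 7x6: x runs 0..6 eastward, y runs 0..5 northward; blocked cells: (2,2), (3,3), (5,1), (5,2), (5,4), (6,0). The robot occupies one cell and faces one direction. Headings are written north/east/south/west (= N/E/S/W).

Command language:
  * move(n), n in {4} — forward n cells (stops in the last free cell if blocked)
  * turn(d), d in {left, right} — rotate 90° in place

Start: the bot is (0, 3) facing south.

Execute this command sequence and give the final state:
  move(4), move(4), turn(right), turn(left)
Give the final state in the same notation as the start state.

(0, 0) facing south

initial: (0, 3) facing south
step 1 (move(4)): (0, 0) facing south
step 2 (move(4)): (0, 0) facing south
step 3 (turn(right)): (0, 0) facing west
step 4 (turn(left)): (0, 0) facing south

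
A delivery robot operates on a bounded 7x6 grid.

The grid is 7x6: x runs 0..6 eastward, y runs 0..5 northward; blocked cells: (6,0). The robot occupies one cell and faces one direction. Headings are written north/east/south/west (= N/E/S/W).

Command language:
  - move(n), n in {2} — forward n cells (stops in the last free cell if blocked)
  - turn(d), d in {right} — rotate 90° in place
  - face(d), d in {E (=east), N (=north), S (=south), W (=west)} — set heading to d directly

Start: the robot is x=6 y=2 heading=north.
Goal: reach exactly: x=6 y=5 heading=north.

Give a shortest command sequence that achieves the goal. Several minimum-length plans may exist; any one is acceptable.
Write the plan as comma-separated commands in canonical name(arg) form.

move(2), move(2)

begin: x=6 y=2 heading=north
1. move(2) → x=6 y=4 heading=north
2. move(2) → x=6 y=5 heading=north
nothing shorter than 2 reaches the goal.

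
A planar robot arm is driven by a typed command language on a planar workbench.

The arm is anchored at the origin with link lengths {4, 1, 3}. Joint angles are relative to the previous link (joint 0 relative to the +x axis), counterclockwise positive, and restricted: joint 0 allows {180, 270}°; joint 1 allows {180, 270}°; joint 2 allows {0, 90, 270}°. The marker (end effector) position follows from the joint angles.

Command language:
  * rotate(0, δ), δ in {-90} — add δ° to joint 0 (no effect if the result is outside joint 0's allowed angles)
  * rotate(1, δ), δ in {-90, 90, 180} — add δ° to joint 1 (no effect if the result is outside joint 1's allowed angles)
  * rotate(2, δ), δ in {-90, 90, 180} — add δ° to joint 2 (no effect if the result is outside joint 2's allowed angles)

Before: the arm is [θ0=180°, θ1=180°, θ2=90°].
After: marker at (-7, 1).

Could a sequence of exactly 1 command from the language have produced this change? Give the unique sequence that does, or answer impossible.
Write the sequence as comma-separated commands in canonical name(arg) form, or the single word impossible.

rotate(1, 90)

t0: [θ0=180°, θ1=180°, θ2=90°]
t=1 rotate(1, 90) ⇒ [θ0=180°, θ1=270°, θ2=90°]
no rival 1-sequence matches.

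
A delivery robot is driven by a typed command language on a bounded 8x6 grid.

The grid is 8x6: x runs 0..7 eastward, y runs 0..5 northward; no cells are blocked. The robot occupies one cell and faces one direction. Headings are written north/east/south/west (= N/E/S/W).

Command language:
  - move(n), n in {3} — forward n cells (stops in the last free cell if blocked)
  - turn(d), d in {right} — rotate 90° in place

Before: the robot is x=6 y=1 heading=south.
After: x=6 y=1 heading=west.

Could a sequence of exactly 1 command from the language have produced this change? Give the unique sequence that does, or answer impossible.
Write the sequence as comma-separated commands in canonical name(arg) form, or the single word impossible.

key: parked at (6,1) the whole time — nothing moves the robot
from: x=6 y=1 heading=south
[1] after turn(right): x=6 y=1 heading=west
no other 1-command option fits: unique.

turn(right)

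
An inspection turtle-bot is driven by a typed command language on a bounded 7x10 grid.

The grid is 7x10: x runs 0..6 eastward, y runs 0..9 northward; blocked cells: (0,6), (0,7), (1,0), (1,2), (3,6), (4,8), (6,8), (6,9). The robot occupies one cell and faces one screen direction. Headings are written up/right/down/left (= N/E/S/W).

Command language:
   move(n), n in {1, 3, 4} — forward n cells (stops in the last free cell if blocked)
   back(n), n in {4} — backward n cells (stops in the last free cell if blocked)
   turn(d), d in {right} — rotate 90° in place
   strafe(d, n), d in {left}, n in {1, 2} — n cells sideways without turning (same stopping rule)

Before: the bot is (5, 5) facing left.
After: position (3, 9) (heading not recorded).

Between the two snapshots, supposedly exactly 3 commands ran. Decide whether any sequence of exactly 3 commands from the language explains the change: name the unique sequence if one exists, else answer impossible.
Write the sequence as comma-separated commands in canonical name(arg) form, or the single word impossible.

turn(right), move(4), strafe(left, 2)

key: order matters: swapping turn(right) and strafe(left, 2) lands elsewhere
start: (5, 5) facing left
t=1 turn(right) ⇒ (5, 5) facing up
t=2 move(4) ⇒ (5, 9) facing up
t=3 strafe(left, 2) ⇒ (3, 9) facing up
no other 3-command option fits: unique.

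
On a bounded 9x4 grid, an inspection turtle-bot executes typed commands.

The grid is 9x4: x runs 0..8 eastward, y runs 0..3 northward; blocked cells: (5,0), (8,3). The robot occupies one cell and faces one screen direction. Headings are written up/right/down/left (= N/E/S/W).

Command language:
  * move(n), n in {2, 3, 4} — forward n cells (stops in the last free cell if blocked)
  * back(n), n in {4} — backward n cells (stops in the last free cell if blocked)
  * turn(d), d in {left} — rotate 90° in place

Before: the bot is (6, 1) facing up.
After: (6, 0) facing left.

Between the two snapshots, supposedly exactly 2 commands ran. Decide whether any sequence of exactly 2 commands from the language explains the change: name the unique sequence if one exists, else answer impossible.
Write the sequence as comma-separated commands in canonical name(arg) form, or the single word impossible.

back(4), turn(left)

key: position moved to (6,0) AND the heading swung to W — translation plus rotation needed
from: (6, 1) facing up
[1] after back(4): (6, 0) facing up
[2] after turn(left): (6, 0) facing left
all 25 alternatives checked — unique.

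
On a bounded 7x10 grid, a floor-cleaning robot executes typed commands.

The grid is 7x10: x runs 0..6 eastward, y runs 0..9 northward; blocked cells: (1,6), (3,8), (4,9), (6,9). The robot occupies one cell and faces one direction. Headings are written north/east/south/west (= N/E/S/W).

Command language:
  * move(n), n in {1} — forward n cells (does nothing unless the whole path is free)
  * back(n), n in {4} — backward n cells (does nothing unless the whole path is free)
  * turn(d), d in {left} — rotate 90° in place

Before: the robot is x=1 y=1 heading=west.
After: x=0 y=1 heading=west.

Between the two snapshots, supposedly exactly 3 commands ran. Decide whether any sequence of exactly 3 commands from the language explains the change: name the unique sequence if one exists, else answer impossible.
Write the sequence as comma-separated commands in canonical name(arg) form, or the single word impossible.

key: still facing W at the end — nothing in the sequence rotates
from: x=1 y=1 heading=west
[1] after move(1): x=0 y=1 heading=west
[2] after move(1): x=0 y=1 heading=west
[3] after move(1): x=0 y=1 heading=west
no other 3-command option fits: unique.

move(1), move(1), move(1)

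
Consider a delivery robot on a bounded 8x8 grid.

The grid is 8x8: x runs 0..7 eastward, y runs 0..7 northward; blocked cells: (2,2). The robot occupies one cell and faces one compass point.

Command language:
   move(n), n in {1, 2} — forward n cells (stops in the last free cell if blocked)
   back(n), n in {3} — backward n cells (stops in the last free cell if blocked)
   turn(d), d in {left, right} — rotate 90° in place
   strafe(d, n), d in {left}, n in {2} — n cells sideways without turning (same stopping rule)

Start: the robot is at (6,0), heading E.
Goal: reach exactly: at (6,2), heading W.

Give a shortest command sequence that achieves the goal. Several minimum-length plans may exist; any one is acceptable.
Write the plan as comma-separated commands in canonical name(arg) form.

t0: at (6,0), heading E
1. turn(left) → at (6,0), heading N
2. move(2) → at (6,2), heading N
3. turn(left) → at (6,2), heading W
minimal: 3 command(s), checked below 3.

turn(left), move(2), turn(left)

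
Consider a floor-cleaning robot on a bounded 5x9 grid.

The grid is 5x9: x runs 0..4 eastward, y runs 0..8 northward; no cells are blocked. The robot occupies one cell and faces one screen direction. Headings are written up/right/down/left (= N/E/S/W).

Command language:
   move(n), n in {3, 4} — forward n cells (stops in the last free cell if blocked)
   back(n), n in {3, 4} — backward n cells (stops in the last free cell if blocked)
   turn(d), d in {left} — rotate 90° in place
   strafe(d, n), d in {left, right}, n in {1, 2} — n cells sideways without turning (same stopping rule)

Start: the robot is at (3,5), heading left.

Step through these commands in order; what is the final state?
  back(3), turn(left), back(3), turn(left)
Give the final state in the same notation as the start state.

at (4,8), heading right

t0: at (3,5), heading left
step 1 (back(3)): at (4,5), heading left
step 2 (turn(left)): at (4,5), heading down
step 3 (back(3)): at (4,8), heading down
step 4 (turn(left)): at (4,8), heading right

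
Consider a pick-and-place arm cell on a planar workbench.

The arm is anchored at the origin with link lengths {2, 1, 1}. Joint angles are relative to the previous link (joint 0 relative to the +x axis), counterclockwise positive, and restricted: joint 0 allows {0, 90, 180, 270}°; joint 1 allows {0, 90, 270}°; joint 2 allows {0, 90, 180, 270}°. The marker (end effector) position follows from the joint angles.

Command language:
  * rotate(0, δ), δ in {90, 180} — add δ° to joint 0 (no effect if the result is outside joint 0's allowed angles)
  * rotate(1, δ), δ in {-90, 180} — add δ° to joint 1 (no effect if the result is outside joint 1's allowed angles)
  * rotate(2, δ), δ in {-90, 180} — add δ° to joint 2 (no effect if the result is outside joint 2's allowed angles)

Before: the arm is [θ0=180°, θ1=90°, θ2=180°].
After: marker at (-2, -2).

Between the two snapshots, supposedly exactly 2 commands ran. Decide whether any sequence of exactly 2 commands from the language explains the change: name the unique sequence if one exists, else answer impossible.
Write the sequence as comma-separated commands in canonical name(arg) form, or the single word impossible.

rotate(2, -90), rotate(2, -90)

t0: [θ0=180°, θ1=90°, θ2=180°]
step 1 (rotate(2, -90)): [θ0=180°, θ1=90°, θ2=90°]
step 2 (rotate(2, -90)): [θ0=180°, θ1=90°, θ2=0°]
all 36 alternatives checked — unique.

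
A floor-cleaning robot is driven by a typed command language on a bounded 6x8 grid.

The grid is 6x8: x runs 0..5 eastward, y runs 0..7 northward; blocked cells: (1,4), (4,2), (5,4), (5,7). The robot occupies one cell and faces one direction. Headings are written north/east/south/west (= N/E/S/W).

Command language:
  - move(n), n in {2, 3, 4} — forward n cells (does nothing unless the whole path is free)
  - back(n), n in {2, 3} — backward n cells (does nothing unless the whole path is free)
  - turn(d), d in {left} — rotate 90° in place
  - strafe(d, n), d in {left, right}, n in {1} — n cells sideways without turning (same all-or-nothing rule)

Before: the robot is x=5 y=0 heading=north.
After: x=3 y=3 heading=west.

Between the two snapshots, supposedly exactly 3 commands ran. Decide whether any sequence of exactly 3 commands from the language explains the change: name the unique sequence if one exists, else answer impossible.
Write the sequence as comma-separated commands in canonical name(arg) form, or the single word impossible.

move(3), turn(left), move(2)

key: position moved to (3,3) AND the heading swung to W — translation plus rotation needed
initial: x=5 y=0 heading=north
step 1 (move(3)): x=5 y=3 heading=north
step 2 (turn(left)): x=5 y=3 heading=west
step 3 (move(2)): x=3 y=3 heading=west
uniquely the one of 512 3-step routes that fits.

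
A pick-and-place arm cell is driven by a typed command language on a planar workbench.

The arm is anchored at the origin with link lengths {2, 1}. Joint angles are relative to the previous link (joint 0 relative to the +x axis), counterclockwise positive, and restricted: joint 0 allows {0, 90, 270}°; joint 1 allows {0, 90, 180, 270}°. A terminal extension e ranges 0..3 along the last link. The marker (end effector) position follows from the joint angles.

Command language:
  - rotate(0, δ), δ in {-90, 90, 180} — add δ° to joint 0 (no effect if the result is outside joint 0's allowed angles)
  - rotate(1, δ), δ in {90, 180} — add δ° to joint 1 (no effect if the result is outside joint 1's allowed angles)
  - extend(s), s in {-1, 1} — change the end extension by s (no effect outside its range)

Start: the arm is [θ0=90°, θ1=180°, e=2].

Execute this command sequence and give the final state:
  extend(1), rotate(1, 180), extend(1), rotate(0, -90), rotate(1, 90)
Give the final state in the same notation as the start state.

[θ0=0°, θ1=90°, e=3]

t0: [θ0=90°, θ1=180°, e=2]
[1] after extend(1): [θ0=90°, θ1=180°, e=3]
[2] after rotate(1, 180): [θ0=90°, θ1=0°, e=3]
[3] after extend(1): [θ0=90°, θ1=0°, e=3]
[4] after rotate(0, -90): [θ0=0°, θ1=0°, e=3]
[5] after rotate(1, 90): [θ0=0°, θ1=90°, e=3]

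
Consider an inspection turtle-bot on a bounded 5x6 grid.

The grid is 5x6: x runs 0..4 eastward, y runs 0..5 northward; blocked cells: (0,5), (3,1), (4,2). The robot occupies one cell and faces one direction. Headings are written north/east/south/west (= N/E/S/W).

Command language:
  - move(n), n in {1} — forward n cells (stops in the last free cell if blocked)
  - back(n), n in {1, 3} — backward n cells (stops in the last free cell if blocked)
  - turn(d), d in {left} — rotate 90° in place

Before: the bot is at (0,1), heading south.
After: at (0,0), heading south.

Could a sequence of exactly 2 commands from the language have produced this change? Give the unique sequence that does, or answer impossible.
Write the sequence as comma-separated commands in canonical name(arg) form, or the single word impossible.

move(1), move(1)

key: the second move(1) runs into the grid edge before its full distance
initial: at (0,1), heading south
[1] after move(1): at (0,0), heading south
[2] after move(1): at (0,0), heading south
uniquely the one of 16 2-step routes that fits.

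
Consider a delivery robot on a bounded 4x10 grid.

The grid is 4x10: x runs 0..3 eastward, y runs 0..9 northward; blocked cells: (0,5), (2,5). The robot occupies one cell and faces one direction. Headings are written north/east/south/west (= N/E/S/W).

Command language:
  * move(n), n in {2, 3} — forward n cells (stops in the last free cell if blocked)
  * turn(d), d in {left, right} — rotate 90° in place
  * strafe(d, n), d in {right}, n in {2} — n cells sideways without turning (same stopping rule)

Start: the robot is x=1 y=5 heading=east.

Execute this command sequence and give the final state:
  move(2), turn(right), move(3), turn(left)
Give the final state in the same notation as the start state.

x=1 y=2 heading=east

begin: x=1 y=5 heading=east
t=1 move(2) ⇒ x=1 y=5 heading=east
t=2 turn(right) ⇒ x=1 y=5 heading=south
t=3 move(3) ⇒ x=1 y=2 heading=south
t=4 turn(left) ⇒ x=1 y=2 heading=east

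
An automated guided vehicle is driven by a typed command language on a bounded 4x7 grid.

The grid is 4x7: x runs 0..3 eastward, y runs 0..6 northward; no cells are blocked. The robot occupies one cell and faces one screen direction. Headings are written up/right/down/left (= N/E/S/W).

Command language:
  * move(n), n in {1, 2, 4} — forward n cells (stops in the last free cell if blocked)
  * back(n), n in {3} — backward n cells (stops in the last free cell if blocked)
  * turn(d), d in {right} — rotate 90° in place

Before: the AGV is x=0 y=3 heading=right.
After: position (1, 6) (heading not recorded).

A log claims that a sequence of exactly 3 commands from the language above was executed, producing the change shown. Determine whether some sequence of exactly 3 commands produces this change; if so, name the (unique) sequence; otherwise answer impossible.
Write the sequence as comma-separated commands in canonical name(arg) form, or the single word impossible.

key: running back(3) before move(1) would end elsewhere — order is forced
t0: x=0 y=3 heading=right
t=1 move(1) ⇒ x=1 y=3 heading=right
t=2 turn(right) ⇒ x=1 y=3 heading=down
t=3 back(3) ⇒ x=1 y=6 heading=down
no other 3-command option fits: unique.

move(1), turn(right), back(3)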